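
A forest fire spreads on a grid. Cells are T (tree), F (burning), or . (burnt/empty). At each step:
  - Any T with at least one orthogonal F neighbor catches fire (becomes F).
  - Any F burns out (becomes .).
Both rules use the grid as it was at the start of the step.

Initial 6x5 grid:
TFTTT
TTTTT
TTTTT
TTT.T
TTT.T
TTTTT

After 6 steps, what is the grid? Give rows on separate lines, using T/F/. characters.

Step 1: 3 trees catch fire, 1 burn out
  F.FTT
  TFTTT
  TTTTT
  TTT.T
  TTT.T
  TTTTT
Step 2: 4 trees catch fire, 3 burn out
  ...FT
  F.FTT
  TFTTT
  TTT.T
  TTT.T
  TTTTT
Step 3: 5 trees catch fire, 4 burn out
  ....F
  ...FT
  F.FTT
  TFT.T
  TTT.T
  TTTTT
Step 4: 5 trees catch fire, 5 burn out
  .....
  ....F
  ...FT
  F.F.T
  TFT.T
  TTTTT
Step 5: 4 trees catch fire, 5 burn out
  .....
  .....
  ....F
  ....T
  F.F.T
  TFTTT
Step 6: 3 trees catch fire, 4 burn out
  .....
  .....
  .....
  ....F
  ....T
  F.FTT

.....
.....
.....
....F
....T
F.FTT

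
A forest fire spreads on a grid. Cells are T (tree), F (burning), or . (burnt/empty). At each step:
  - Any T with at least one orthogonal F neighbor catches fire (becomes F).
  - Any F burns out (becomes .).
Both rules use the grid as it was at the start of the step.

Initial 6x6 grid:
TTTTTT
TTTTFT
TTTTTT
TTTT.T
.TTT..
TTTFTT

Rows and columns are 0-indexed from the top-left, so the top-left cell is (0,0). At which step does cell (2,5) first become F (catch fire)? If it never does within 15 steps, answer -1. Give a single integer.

Step 1: cell (2,5)='T' (+7 fires, +2 burnt)
Step 2: cell (2,5)='F' (+9 fires, +7 burnt)
  -> target ignites at step 2
Step 3: cell (2,5)='.' (+7 fires, +9 burnt)
Step 4: cell (2,5)='.' (+4 fires, +7 burnt)
Step 5: cell (2,5)='.' (+3 fires, +4 burnt)
Step 6: cell (2,5)='.' (+0 fires, +3 burnt)
  fire out at step 6

2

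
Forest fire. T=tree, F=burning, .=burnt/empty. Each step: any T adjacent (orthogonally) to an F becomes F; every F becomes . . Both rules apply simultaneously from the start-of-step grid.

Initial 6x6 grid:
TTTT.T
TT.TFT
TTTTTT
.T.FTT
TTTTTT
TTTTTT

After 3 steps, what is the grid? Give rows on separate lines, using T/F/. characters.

Step 1: 6 trees catch fire, 2 burn out
  TTTT.T
  TT.F.F
  TTTFFT
  .T..FT
  TTTFTT
  TTTTTT
Step 2: 8 trees catch fire, 6 burn out
  TTTF.F
  TT....
  TTF..F
  .T...F
  TTF.FT
  TTTFTT
Step 3: 6 trees catch fire, 8 burn out
  TTF...
  TT....
  TF....
  .T....
  TF...F
  TTF.FT

TTF...
TT....
TF....
.T....
TF...F
TTF.FT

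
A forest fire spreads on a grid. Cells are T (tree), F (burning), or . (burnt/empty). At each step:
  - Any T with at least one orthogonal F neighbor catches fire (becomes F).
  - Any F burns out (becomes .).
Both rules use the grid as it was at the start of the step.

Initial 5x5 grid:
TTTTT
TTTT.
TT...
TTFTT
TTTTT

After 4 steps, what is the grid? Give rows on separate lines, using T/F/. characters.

Step 1: 3 trees catch fire, 1 burn out
  TTTTT
  TTTT.
  TT...
  TF.FT
  TTFTT
Step 2: 5 trees catch fire, 3 burn out
  TTTTT
  TTTT.
  TF...
  F...F
  TF.FT
Step 3: 4 trees catch fire, 5 burn out
  TTTTT
  TFTT.
  F....
  .....
  F...F
Step 4: 3 trees catch fire, 4 burn out
  TFTTT
  F.FT.
  .....
  .....
  .....

TFTTT
F.FT.
.....
.....
.....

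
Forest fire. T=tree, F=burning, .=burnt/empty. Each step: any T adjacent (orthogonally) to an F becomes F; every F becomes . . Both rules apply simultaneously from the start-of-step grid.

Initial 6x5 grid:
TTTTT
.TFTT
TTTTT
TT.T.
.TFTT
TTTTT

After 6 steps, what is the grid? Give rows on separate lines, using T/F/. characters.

Step 1: 7 trees catch fire, 2 burn out
  TTFTT
  .F.FT
  TTFTT
  TT.T.
  .F.FT
  TTFTT
Step 2: 10 trees catch fire, 7 burn out
  TF.FT
  ....F
  TF.FT
  TF.F.
  ....F
  TF.FT
Step 3: 7 trees catch fire, 10 burn out
  F...F
  .....
  F...F
  F....
  .....
  F...F
Step 4: 0 trees catch fire, 7 burn out
  .....
  .....
  .....
  .....
  .....
  .....
Step 5: 0 trees catch fire, 0 burn out
  .....
  .....
  .....
  .....
  .....
  .....
Step 6: 0 trees catch fire, 0 burn out
  .....
  .....
  .....
  .....
  .....
  .....

.....
.....
.....
.....
.....
.....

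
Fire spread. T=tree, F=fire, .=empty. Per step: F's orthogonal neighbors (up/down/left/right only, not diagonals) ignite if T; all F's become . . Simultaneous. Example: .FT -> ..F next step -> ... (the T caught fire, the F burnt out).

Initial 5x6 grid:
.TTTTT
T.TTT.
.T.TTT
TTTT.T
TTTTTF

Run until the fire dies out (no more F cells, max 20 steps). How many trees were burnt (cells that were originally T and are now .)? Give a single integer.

Step 1: +2 fires, +1 burnt (F count now 2)
Step 2: +2 fires, +2 burnt (F count now 2)
Step 3: +3 fires, +2 burnt (F count now 3)
Step 4: +4 fires, +3 burnt (F count now 4)
Step 5: +4 fires, +4 burnt (F count now 4)
Step 6: +5 fires, +4 burnt (F count now 5)
Step 7: +1 fires, +5 burnt (F count now 1)
Step 8: +1 fires, +1 burnt (F count now 1)
Step 9: +0 fires, +1 burnt (F count now 0)
Fire out after step 9
Initially T: 23, now '.': 29
Total burnt (originally-T cells now '.'): 22

Answer: 22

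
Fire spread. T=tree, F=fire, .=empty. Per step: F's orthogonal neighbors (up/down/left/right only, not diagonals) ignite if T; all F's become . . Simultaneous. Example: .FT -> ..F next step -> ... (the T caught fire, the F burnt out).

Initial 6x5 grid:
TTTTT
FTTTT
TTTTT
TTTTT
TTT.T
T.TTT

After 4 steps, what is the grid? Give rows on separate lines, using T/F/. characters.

Step 1: 3 trees catch fire, 1 burn out
  FTTTT
  .FTTT
  FTTTT
  TTTTT
  TTT.T
  T.TTT
Step 2: 4 trees catch fire, 3 burn out
  .FTTT
  ..FTT
  .FTTT
  FTTTT
  TTT.T
  T.TTT
Step 3: 5 trees catch fire, 4 burn out
  ..FTT
  ...FT
  ..FTT
  .FTTT
  FTT.T
  T.TTT
Step 4: 6 trees catch fire, 5 burn out
  ...FT
  ....F
  ...FT
  ..FTT
  .FT.T
  F.TTT

...FT
....F
...FT
..FTT
.FT.T
F.TTT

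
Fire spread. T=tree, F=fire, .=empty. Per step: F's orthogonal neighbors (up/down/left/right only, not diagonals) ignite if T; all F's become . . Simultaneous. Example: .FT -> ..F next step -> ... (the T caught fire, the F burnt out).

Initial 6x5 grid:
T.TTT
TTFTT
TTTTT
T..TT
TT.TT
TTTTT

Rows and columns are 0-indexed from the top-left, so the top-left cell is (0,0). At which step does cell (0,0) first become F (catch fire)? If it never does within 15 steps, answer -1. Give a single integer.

Step 1: cell (0,0)='T' (+4 fires, +1 burnt)
Step 2: cell (0,0)='T' (+5 fires, +4 burnt)
Step 3: cell (0,0)='F' (+5 fires, +5 burnt)
  -> target ignites at step 3
Step 4: cell (0,0)='.' (+3 fires, +5 burnt)
Step 5: cell (0,0)='.' (+3 fires, +3 burnt)
Step 6: cell (0,0)='.' (+4 fires, +3 burnt)
Step 7: cell (0,0)='.' (+1 fires, +4 burnt)
Step 8: cell (0,0)='.' (+0 fires, +1 burnt)
  fire out at step 8

3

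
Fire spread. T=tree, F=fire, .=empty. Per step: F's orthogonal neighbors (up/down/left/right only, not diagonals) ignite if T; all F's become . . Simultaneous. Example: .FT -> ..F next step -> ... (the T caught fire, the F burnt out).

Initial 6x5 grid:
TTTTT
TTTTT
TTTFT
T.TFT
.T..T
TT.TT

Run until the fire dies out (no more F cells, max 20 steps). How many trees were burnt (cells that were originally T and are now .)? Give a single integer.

Step 1: +5 fires, +2 burnt (F count now 5)
Step 2: +5 fires, +5 burnt (F count now 5)
Step 3: +5 fires, +5 burnt (F count now 5)
Step 4: +4 fires, +5 burnt (F count now 4)
Step 5: +1 fires, +4 burnt (F count now 1)
Step 6: +0 fires, +1 burnt (F count now 0)
Fire out after step 6
Initially T: 23, now '.': 27
Total burnt (originally-T cells now '.'): 20

Answer: 20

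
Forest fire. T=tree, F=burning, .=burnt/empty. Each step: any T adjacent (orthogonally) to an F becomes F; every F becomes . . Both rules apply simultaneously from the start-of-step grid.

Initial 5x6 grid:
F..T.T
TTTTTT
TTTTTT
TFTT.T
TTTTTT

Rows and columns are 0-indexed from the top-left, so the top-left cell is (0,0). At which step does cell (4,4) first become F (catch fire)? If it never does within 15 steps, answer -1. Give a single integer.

Step 1: cell (4,4)='T' (+5 fires, +2 burnt)
Step 2: cell (4,4)='T' (+6 fires, +5 burnt)
Step 3: cell (4,4)='T' (+3 fires, +6 burnt)
Step 4: cell (4,4)='F' (+3 fires, +3 burnt)
  -> target ignites at step 4
Step 5: cell (4,4)='.' (+4 fires, +3 burnt)
Step 6: cell (4,4)='.' (+2 fires, +4 burnt)
Step 7: cell (4,4)='.' (+1 fires, +2 burnt)
Step 8: cell (4,4)='.' (+0 fires, +1 burnt)
  fire out at step 8

4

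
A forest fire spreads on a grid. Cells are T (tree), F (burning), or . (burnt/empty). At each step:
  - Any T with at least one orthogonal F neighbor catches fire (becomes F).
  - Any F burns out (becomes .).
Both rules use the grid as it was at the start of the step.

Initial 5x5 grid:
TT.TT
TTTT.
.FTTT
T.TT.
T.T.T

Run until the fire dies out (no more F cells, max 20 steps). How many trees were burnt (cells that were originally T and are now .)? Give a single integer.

Answer: 14

Derivation:
Step 1: +2 fires, +1 burnt (F count now 2)
Step 2: +5 fires, +2 burnt (F count now 5)
Step 3: +5 fires, +5 burnt (F count now 5)
Step 4: +1 fires, +5 burnt (F count now 1)
Step 5: +1 fires, +1 burnt (F count now 1)
Step 6: +0 fires, +1 burnt (F count now 0)
Fire out after step 6
Initially T: 17, now '.': 22
Total burnt (originally-T cells now '.'): 14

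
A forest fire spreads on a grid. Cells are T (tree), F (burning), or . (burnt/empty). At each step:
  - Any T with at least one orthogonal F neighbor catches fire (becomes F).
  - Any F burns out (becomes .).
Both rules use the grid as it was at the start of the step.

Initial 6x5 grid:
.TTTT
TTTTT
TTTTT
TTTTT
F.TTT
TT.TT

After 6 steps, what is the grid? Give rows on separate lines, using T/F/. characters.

Step 1: 2 trees catch fire, 1 burn out
  .TTTT
  TTTTT
  TTTTT
  FTTTT
  ..TTT
  FT.TT
Step 2: 3 trees catch fire, 2 burn out
  .TTTT
  TTTTT
  FTTTT
  .FTTT
  ..TTT
  .F.TT
Step 3: 3 trees catch fire, 3 burn out
  .TTTT
  FTTTT
  .FTTT
  ..FTT
  ..TTT
  ...TT
Step 4: 4 trees catch fire, 3 burn out
  .TTTT
  .FTTT
  ..FTT
  ...FT
  ..FTT
  ...TT
Step 5: 5 trees catch fire, 4 burn out
  .FTTT
  ..FTT
  ...FT
  ....F
  ...FT
  ...TT
Step 6: 5 trees catch fire, 5 burn out
  ..FTT
  ...FT
  ....F
  .....
  ....F
  ...FT

..FTT
...FT
....F
.....
....F
...FT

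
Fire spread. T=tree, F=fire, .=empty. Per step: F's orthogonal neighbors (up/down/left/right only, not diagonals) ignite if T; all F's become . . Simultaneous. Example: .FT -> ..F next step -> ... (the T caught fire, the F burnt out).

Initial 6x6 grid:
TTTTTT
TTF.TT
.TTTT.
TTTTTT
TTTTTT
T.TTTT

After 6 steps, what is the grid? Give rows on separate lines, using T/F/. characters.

Step 1: 3 trees catch fire, 1 burn out
  TTFTTT
  TF..TT
  .TFTT.
  TTTTTT
  TTTTTT
  T.TTTT
Step 2: 6 trees catch fire, 3 burn out
  TF.FTT
  F...TT
  .F.FT.
  TTFTTT
  TTTTTT
  T.TTTT
Step 3: 6 trees catch fire, 6 burn out
  F...FT
  ....TT
  ....F.
  TF.FTT
  TTFTTT
  T.TTTT
Step 4: 7 trees catch fire, 6 burn out
  .....F
  ....FT
  ......
  F...FT
  TF.FTT
  T.FTTT
Step 5: 5 trees catch fire, 7 burn out
  ......
  .....F
  ......
  .....F
  F...FT
  T..FTT
Step 6: 3 trees catch fire, 5 burn out
  ......
  ......
  ......
  ......
  .....F
  F...FT

......
......
......
......
.....F
F...FT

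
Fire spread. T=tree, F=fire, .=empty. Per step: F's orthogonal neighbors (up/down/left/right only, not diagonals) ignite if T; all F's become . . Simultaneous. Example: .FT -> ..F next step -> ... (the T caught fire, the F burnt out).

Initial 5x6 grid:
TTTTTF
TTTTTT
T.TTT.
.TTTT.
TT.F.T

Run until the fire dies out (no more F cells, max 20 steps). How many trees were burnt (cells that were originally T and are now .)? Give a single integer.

Step 1: +3 fires, +2 burnt (F count now 3)
Step 2: +5 fires, +3 burnt (F count now 5)
Step 3: +5 fires, +5 burnt (F count now 5)
Step 4: +3 fires, +5 burnt (F count now 3)
Step 5: +3 fires, +3 burnt (F count now 3)
Step 6: +1 fires, +3 burnt (F count now 1)
Step 7: +1 fires, +1 burnt (F count now 1)
Step 8: +0 fires, +1 burnt (F count now 0)
Fire out after step 8
Initially T: 22, now '.': 29
Total burnt (originally-T cells now '.'): 21

Answer: 21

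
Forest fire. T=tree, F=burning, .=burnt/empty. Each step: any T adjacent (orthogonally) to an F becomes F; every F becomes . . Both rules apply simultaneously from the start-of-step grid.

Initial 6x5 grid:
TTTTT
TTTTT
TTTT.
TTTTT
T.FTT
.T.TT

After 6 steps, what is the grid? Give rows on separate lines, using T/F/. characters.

Step 1: 2 trees catch fire, 1 burn out
  TTTTT
  TTTTT
  TTTT.
  TTFTT
  T..FT
  .T.TT
Step 2: 5 trees catch fire, 2 burn out
  TTTTT
  TTTTT
  TTFT.
  TF.FT
  T...F
  .T.FT
Step 3: 6 trees catch fire, 5 burn out
  TTTTT
  TTFTT
  TF.F.
  F...F
  T....
  .T..F
Step 4: 5 trees catch fire, 6 burn out
  TTFTT
  TF.FT
  F....
  .....
  F....
  .T...
Step 5: 4 trees catch fire, 5 burn out
  TF.FT
  F...F
  .....
  .....
  .....
  .T...
Step 6: 2 trees catch fire, 4 burn out
  F...F
  .....
  .....
  .....
  .....
  .T...

F...F
.....
.....
.....
.....
.T...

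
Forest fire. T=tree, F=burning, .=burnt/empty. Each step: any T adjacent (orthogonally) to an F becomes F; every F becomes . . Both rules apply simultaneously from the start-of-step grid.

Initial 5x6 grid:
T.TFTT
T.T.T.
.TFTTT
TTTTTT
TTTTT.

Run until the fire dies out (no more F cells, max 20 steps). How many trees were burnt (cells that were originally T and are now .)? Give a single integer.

Step 1: +6 fires, +2 burnt (F count now 6)
Step 2: +6 fires, +6 burnt (F count now 6)
Step 3: +5 fires, +6 burnt (F count now 5)
Step 4: +3 fires, +5 burnt (F count now 3)
Step 5: +0 fires, +3 burnt (F count now 0)
Fire out after step 5
Initially T: 22, now '.': 28
Total burnt (originally-T cells now '.'): 20

Answer: 20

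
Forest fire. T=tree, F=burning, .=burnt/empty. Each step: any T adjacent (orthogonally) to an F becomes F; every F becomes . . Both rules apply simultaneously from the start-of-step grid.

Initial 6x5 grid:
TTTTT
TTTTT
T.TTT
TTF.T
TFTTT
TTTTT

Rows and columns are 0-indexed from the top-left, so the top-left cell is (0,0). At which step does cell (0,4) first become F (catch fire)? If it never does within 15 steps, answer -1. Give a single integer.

Step 1: cell (0,4)='T' (+5 fires, +2 burnt)
Step 2: cell (0,4)='T' (+6 fires, +5 burnt)
Step 3: cell (0,4)='T' (+7 fires, +6 burnt)
Step 4: cell (0,4)='T' (+6 fires, +7 burnt)
Step 5: cell (0,4)='F' (+2 fires, +6 burnt)
  -> target ignites at step 5
Step 6: cell (0,4)='.' (+0 fires, +2 burnt)
  fire out at step 6

5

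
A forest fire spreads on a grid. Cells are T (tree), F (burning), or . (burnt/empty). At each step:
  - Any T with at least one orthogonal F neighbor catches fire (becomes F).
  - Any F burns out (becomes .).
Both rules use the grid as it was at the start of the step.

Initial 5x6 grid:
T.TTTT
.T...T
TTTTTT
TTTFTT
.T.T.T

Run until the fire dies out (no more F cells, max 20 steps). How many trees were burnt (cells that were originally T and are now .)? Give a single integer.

Step 1: +4 fires, +1 burnt (F count now 4)
Step 2: +4 fires, +4 burnt (F count now 4)
Step 3: +5 fires, +4 burnt (F count now 5)
Step 4: +3 fires, +5 burnt (F count now 3)
Step 5: +1 fires, +3 burnt (F count now 1)
Step 6: +1 fires, +1 burnt (F count now 1)
Step 7: +1 fires, +1 burnt (F count now 1)
Step 8: +1 fires, +1 burnt (F count now 1)
Step 9: +0 fires, +1 burnt (F count now 0)
Fire out after step 9
Initially T: 21, now '.': 29
Total burnt (originally-T cells now '.'): 20

Answer: 20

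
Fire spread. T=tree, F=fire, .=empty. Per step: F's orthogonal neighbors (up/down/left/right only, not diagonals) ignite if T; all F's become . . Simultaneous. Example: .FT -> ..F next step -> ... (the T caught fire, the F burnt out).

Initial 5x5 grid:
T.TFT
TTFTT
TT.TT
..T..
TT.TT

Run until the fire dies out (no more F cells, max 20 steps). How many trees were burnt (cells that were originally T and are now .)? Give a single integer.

Step 1: +4 fires, +2 burnt (F count now 4)
Step 2: +4 fires, +4 burnt (F count now 4)
Step 3: +3 fires, +4 burnt (F count now 3)
Step 4: +0 fires, +3 burnt (F count now 0)
Fire out after step 4
Initially T: 16, now '.': 20
Total burnt (originally-T cells now '.'): 11

Answer: 11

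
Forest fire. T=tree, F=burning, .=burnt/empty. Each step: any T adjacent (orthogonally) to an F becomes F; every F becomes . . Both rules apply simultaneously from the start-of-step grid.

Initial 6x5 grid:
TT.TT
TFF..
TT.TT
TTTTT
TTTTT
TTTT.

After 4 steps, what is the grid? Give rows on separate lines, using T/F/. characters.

Step 1: 3 trees catch fire, 2 burn out
  TF.TT
  F....
  TF.TT
  TTTTT
  TTTTT
  TTTT.
Step 2: 3 trees catch fire, 3 burn out
  F..TT
  .....
  F..TT
  TFTTT
  TTTTT
  TTTT.
Step 3: 3 trees catch fire, 3 burn out
  ...TT
  .....
  ...TT
  F.FTT
  TFTTT
  TTTT.
Step 4: 4 trees catch fire, 3 burn out
  ...TT
  .....
  ...TT
  ...FT
  F.FTT
  TFTT.

...TT
.....
...TT
...FT
F.FTT
TFTT.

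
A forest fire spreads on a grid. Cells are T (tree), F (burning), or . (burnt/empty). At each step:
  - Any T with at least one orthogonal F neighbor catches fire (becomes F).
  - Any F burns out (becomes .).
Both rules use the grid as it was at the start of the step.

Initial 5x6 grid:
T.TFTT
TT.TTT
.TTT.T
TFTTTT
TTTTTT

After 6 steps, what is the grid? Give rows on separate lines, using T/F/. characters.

Step 1: 7 trees catch fire, 2 burn out
  T.F.FT
  TT.FTT
  .FTT.T
  F.FTTT
  TFTTTT
Step 2: 8 trees catch fire, 7 burn out
  T....F
  TF..FT
  ..FF.T
  ...FTT
  F.FTTT
Step 3: 4 trees catch fire, 8 burn out
  T.....
  F....F
  .....T
  ....FT
  ...FTT
Step 4: 4 trees catch fire, 4 burn out
  F.....
  ......
  .....F
  .....F
  ....FT
Step 5: 1 trees catch fire, 4 burn out
  ......
  ......
  ......
  ......
  .....F
Step 6: 0 trees catch fire, 1 burn out
  ......
  ......
  ......
  ......
  ......

......
......
......
......
......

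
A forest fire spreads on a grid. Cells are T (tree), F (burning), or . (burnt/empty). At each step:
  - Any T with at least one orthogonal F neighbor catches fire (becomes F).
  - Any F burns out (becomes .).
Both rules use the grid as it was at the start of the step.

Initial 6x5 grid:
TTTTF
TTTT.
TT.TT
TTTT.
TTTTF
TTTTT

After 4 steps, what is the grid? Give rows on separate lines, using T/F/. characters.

Step 1: 3 trees catch fire, 2 burn out
  TTTF.
  TTTT.
  TT.TT
  TTTT.
  TTTF.
  TTTTF
Step 2: 5 trees catch fire, 3 burn out
  TTF..
  TTTF.
  TT.TT
  TTTF.
  TTF..
  TTTF.
Step 3: 6 trees catch fire, 5 burn out
  TF...
  TTF..
  TT.FT
  TTF..
  TF...
  TTF..
Step 4: 6 trees catch fire, 6 burn out
  F....
  TF...
  TT..F
  TF...
  F....
  TF...

F....
TF...
TT..F
TF...
F....
TF...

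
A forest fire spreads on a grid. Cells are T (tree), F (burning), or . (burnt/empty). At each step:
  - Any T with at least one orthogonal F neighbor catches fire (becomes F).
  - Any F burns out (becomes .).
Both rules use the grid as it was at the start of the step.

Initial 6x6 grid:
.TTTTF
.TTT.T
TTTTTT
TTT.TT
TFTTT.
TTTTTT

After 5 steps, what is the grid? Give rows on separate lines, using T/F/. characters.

Step 1: 6 trees catch fire, 2 burn out
  .TTTF.
  .TTT.F
  TTTTTT
  TFT.TT
  F.FTT.
  TFTTTT
Step 2: 8 trees catch fire, 6 burn out
  .TTF..
  .TTT..
  TFTTTF
  F.F.TT
  ...FT.
  F.FTTT
Step 3: 9 trees catch fire, 8 burn out
  .TF...
  .FTF..
  F.FTF.
  ....TF
  ....F.
  ...FTT
Step 4: 5 trees catch fire, 9 burn out
  .F....
  ..F...
  ...F..
  ....F.
  ......
  ....FT
Step 5: 1 trees catch fire, 5 burn out
  ......
  ......
  ......
  ......
  ......
  .....F

......
......
......
......
......
.....F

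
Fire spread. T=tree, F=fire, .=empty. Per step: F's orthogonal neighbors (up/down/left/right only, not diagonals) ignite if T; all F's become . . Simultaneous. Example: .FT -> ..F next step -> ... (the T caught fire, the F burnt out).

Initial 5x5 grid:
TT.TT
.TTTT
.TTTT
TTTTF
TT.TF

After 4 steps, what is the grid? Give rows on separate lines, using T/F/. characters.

Step 1: 3 trees catch fire, 2 burn out
  TT.TT
  .TTTT
  .TTTF
  TTTF.
  TT.F.
Step 2: 3 trees catch fire, 3 burn out
  TT.TT
  .TTTF
  .TTF.
  TTF..
  TT...
Step 3: 4 trees catch fire, 3 burn out
  TT.TF
  .TTF.
  .TF..
  TF...
  TT...
Step 4: 5 trees catch fire, 4 burn out
  TT.F.
  .TF..
  .F...
  F....
  TF...

TT.F.
.TF..
.F...
F....
TF...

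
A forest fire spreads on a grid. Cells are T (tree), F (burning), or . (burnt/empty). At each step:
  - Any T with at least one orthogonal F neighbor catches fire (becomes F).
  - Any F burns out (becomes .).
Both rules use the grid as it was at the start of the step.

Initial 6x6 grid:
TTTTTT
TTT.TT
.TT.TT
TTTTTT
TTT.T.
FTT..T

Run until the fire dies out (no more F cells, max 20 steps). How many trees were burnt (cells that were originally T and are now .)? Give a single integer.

Answer: 27

Derivation:
Step 1: +2 fires, +1 burnt (F count now 2)
Step 2: +3 fires, +2 burnt (F count now 3)
Step 3: +2 fires, +3 burnt (F count now 2)
Step 4: +2 fires, +2 burnt (F count now 2)
Step 5: +3 fires, +2 burnt (F count now 3)
Step 6: +4 fires, +3 burnt (F count now 4)
Step 7: +5 fires, +4 burnt (F count now 5)
Step 8: +3 fires, +5 burnt (F count now 3)
Step 9: +2 fires, +3 burnt (F count now 2)
Step 10: +1 fires, +2 burnt (F count now 1)
Step 11: +0 fires, +1 burnt (F count now 0)
Fire out after step 11
Initially T: 28, now '.': 35
Total burnt (originally-T cells now '.'): 27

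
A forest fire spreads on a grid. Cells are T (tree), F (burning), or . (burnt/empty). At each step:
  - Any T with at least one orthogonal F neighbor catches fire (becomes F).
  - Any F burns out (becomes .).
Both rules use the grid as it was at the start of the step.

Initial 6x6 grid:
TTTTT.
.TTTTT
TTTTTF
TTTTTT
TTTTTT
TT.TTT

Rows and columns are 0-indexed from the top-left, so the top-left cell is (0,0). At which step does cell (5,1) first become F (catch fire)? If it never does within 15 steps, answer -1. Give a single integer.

Step 1: cell (5,1)='T' (+3 fires, +1 burnt)
Step 2: cell (5,1)='T' (+4 fires, +3 burnt)
Step 3: cell (5,1)='T' (+6 fires, +4 burnt)
Step 4: cell (5,1)='T' (+6 fires, +6 burnt)
Step 5: cell (5,1)='T' (+6 fires, +6 burnt)
Step 6: cell (5,1)='T' (+3 fires, +6 burnt)
Step 7: cell (5,1)='F' (+3 fires, +3 burnt)
  -> target ignites at step 7
Step 8: cell (5,1)='.' (+1 fires, +3 burnt)
Step 9: cell (5,1)='.' (+0 fires, +1 burnt)
  fire out at step 9

7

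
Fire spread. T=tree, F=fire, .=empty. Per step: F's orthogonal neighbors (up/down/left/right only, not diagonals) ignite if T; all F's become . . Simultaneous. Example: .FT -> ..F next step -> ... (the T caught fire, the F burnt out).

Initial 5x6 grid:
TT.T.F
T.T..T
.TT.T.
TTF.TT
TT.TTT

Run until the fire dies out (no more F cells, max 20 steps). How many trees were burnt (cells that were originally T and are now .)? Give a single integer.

Answer: 8

Derivation:
Step 1: +3 fires, +2 burnt (F count now 3)
Step 2: +4 fires, +3 burnt (F count now 4)
Step 3: +1 fires, +4 burnt (F count now 1)
Step 4: +0 fires, +1 burnt (F count now 0)
Fire out after step 4
Initially T: 18, now '.': 20
Total burnt (originally-T cells now '.'): 8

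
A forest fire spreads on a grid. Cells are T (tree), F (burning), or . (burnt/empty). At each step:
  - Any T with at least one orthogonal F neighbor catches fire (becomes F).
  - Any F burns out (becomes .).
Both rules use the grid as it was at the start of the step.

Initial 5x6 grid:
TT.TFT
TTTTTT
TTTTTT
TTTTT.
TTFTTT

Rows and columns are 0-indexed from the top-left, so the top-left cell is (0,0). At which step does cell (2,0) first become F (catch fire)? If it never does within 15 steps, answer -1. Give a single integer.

Step 1: cell (2,0)='T' (+6 fires, +2 burnt)
Step 2: cell (2,0)='T' (+8 fires, +6 burnt)
Step 3: cell (2,0)='T' (+7 fires, +8 burnt)
Step 4: cell (2,0)='F' (+2 fires, +7 burnt)
  -> target ignites at step 4
Step 5: cell (2,0)='.' (+2 fires, +2 burnt)
Step 6: cell (2,0)='.' (+1 fires, +2 burnt)
Step 7: cell (2,0)='.' (+0 fires, +1 burnt)
  fire out at step 7

4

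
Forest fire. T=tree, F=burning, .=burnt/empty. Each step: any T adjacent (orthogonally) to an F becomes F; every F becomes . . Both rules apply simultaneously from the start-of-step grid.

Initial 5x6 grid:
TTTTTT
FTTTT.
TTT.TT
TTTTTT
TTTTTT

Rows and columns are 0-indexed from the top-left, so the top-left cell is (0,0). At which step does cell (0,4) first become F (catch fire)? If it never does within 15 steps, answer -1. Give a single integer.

Step 1: cell (0,4)='T' (+3 fires, +1 burnt)
Step 2: cell (0,4)='T' (+4 fires, +3 burnt)
Step 3: cell (0,4)='T' (+5 fires, +4 burnt)
Step 4: cell (0,4)='T' (+4 fires, +5 burnt)
Step 5: cell (0,4)='F' (+4 fires, +4 burnt)
  -> target ignites at step 5
Step 6: cell (0,4)='.' (+4 fires, +4 burnt)
Step 7: cell (0,4)='.' (+2 fires, +4 burnt)
Step 8: cell (0,4)='.' (+1 fires, +2 burnt)
Step 9: cell (0,4)='.' (+0 fires, +1 burnt)
  fire out at step 9

5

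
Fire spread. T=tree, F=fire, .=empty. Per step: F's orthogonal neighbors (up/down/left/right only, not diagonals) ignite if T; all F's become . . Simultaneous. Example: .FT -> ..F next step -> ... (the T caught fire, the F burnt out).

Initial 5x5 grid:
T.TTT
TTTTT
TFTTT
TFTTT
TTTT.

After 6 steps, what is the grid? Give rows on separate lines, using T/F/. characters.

Step 1: 6 trees catch fire, 2 burn out
  T.TTT
  TFTTT
  F.FTT
  F.FTT
  TFTT.
Step 2: 6 trees catch fire, 6 burn out
  T.TTT
  F.FTT
  ...FT
  ...FT
  F.FT.
Step 3: 6 trees catch fire, 6 burn out
  F.FTT
  ...FT
  ....F
  ....F
  ...F.
Step 4: 2 trees catch fire, 6 burn out
  ...FT
  ....F
  .....
  .....
  .....
Step 5: 1 trees catch fire, 2 burn out
  ....F
  .....
  .....
  .....
  .....
Step 6: 0 trees catch fire, 1 burn out
  .....
  .....
  .....
  .....
  .....

.....
.....
.....
.....
.....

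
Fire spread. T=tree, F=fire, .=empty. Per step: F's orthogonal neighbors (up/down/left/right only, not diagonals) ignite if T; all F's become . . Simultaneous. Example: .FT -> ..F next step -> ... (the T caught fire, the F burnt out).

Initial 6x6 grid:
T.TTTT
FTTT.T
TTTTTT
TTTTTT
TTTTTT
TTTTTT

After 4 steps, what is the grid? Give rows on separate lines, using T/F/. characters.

Step 1: 3 trees catch fire, 1 burn out
  F.TTTT
  .FTT.T
  FTTTTT
  TTTTTT
  TTTTTT
  TTTTTT
Step 2: 3 trees catch fire, 3 burn out
  ..TTTT
  ..FT.T
  .FTTTT
  FTTTTT
  TTTTTT
  TTTTTT
Step 3: 5 trees catch fire, 3 burn out
  ..FTTT
  ...F.T
  ..FTTT
  .FTTTT
  FTTTTT
  TTTTTT
Step 4: 5 trees catch fire, 5 burn out
  ...FTT
  .....T
  ...FTT
  ..FTTT
  .FTTTT
  FTTTTT

...FTT
.....T
...FTT
..FTTT
.FTTTT
FTTTTT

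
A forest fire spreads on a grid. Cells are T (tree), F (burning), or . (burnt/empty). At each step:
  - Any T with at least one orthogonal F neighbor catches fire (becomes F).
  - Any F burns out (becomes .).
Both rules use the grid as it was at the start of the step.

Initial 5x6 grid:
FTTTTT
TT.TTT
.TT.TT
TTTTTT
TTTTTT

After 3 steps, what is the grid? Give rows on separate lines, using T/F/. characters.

Step 1: 2 trees catch fire, 1 burn out
  .FTTTT
  FT.TTT
  .TT.TT
  TTTTTT
  TTTTTT
Step 2: 2 trees catch fire, 2 burn out
  ..FTTT
  .F.TTT
  .TT.TT
  TTTTTT
  TTTTTT
Step 3: 2 trees catch fire, 2 burn out
  ...FTT
  ...TTT
  .FT.TT
  TTTTTT
  TTTTTT

...FTT
...TTT
.FT.TT
TTTTTT
TTTTTT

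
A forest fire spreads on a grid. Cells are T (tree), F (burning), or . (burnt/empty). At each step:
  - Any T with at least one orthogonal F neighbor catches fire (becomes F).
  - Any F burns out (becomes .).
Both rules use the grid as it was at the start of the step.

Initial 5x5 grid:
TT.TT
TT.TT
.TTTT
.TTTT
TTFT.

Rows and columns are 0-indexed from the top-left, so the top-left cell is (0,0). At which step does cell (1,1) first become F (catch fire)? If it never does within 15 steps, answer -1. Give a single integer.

Step 1: cell (1,1)='T' (+3 fires, +1 burnt)
Step 2: cell (1,1)='T' (+4 fires, +3 burnt)
Step 3: cell (1,1)='T' (+3 fires, +4 burnt)
Step 4: cell (1,1)='F' (+3 fires, +3 burnt)
  -> target ignites at step 4
Step 5: cell (1,1)='.' (+4 fires, +3 burnt)
Step 6: cell (1,1)='.' (+2 fires, +4 burnt)
Step 7: cell (1,1)='.' (+0 fires, +2 burnt)
  fire out at step 7

4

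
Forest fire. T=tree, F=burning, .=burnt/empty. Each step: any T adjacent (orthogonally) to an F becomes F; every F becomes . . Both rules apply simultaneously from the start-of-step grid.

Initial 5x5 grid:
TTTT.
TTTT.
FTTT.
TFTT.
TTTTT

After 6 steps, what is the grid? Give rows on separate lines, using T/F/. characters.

Step 1: 5 trees catch fire, 2 burn out
  TTTT.
  FTTT.
  .FTT.
  F.FT.
  TFTTT
Step 2: 6 trees catch fire, 5 burn out
  FTTT.
  .FTT.
  ..FT.
  ...F.
  F.FTT
Step 3: 4 trees catch fire, 6 burn out
  .FTT.
  ..FT.
  ...F.
  .....
  ...FT
Step 4: 3 trees catch fire, 4 burn out
  ..FT.
  ...F.
  .....
  .....
  ....F
Step 5: 1 trees catch fire, 3 burn out
  ...F.
  .....
  .....
  .....
  .....
Step 6: 0 trees catch fire, 1 burn out
  .....
  .....
  .....
  .....
  .....

.....
.....
.....
.....
.....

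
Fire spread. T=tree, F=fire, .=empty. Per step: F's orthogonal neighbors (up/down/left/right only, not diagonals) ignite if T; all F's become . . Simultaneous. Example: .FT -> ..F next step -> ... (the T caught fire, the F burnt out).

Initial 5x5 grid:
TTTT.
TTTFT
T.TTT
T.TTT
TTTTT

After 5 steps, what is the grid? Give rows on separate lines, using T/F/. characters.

Step 1: 4 trees catch fire, 1 burn out
  TTTF.
  TTF.F
  T.TFT
  T.TTT
  TTTTT
Step 2: 5 trees catch fire, 4 burn out
  TTF..
  TF...
  T.F.F
  T.TFT
  TTTTT
Step 3: 5 trees catch fire, 5 burn out
  TF...
  F....
  T....
  T.F.F
  TTTFT
Step 4: 4 trees catch fire, 5 burn out
  F....
  .....
  F....
  T....
  TTF.F
Step 5: 2 trees catch fire, 4 burn out
  .....
  .....
  .....
  F....
  TF...

.....
.....
.....
F....
TF...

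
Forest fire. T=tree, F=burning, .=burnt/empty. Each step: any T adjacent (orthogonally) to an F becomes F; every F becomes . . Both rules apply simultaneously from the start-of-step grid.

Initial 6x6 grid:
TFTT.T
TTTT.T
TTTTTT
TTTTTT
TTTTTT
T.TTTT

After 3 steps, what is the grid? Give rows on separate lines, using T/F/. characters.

Step 1: 3 trees catch fire, 1 burn out
  F.FT.T
  TFTT.T
  TTTTTT
  TTTTTT
  TTTTTT
  T.TTTT
Step 2: 4 trees catch fire, 3 burn out
  ...F.T
  F.FT.T
  TFTTTT
  TTTTTT
  TTTTTT
  T.TTTT
Step 3: 4 trees catch fire, 4 burn out
  .....T
  ...F.T
  F.FTTT
  TFTTTT
  TTTTTT
  T.TTTT

.....T
...F.T
F.FTTT
TFTTTT
TTTTTT
T.TTTT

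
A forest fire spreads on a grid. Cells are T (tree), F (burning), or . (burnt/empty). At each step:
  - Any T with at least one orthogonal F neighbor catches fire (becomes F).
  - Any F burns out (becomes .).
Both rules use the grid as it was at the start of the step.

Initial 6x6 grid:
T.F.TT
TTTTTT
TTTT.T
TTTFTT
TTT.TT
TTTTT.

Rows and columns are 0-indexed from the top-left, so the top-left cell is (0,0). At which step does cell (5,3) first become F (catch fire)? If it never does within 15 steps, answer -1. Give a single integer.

Step 1: cell (5,3)='T' (+4 fires, +2 burnt)
Step 2: cell (5,3)='T' (+7 fires, +4 burnt)
Step 3: cell (5,3)='T' (+9 fires, +7 burnt)
Step 4: cell (5,3)='F' (+7 fires, +9 burnt)
  -> target ignites at step 4
Step 5: cell (5,3)='.' (+2 fires, +7 burnt)
Step 6: cell (5,3)='.' (+0 fires, +2 burnt)
  fire out at step 6

4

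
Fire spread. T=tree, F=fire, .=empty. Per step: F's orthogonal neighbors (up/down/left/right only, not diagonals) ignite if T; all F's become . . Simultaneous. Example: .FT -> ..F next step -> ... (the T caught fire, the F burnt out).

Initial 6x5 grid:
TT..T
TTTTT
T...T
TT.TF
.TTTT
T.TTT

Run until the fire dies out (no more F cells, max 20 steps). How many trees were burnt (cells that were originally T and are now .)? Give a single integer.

Step 1: +3 fires, +1 burnt (F count now 3)
Step 2: +3 fires, +3 burnt (F count now 3)
Step 3: +4 fires, +3 burnt (F count now 4)
Step 4: +3 fires, +4 burnt (F count now 3)
Step 5: +2 fires, +3 burnt (F count now 2)
Step 6: +3 fires, +2 burnt (F count now 3)
Step 7: +2 fires, +3 burnt (F count now 2)
Step 8: +0 fires, +2 burnt (F count now 0)
Fire out after step 8
Initially T: 21, now '.': 29
Total burnt (originally-T cells now '.'): 20

Answer: 20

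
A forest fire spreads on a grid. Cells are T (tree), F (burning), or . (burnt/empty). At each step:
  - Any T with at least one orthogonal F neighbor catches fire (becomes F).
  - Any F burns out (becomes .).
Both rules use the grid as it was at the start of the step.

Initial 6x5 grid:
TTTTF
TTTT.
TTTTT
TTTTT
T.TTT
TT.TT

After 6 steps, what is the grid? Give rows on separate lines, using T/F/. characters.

Step 1: 1 trees catch fire, 1 burn out
  TTTF.
  TTTT.
  TTTTT
  TTTTT
  T.TTT
  TT.TT
Step 2: 2 trees catch fire, 1 burn out
  TTF..
  TTTF.
  TTTTT
  TTTTT
  T.TTT
  TT.TT
Step 3: 3 trees catch fire, 2 burn out
  TF...
  TTF..
  TTTFT
  TTTTT
  T.TTT
  TT.TT
Step 4: 5 trees catch fire, 3 burn out
  F....
  TF...
  TTF.F
  TTTFT
  T.TTT
  TT.TT
Step 5: 5 trees catch fire, 5 burn out
  .....
  F....
  TF...
  TTF.F
  T.TFT
  TT.TT
Step 6: 5 trees catch fire, 5 burn out
  .....
  .....
  F....
  TF...
  T.F.F
  TT.FT

.....
.....
F....
TF...
T.F.F
TT.FT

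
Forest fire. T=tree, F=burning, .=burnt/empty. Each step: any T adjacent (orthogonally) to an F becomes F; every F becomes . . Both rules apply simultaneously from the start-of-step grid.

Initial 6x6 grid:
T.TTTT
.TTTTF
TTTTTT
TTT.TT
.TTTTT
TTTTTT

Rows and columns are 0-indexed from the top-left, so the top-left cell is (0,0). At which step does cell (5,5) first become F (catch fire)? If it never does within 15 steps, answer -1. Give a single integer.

Step 1: cell (5,5)='T' (+3 fires, +1 burnt)
Step 2: cell (5,5)='T' (+4 fires, +3 burnt)
Step 3: cell (5,5)='T' (+5 fires, +4 burnt)
Step 4: cell (5,5)='F' (+5 fires, +5 burnt)
  -> target ignites at step 4
Step 5: cell (5,5)='.' (+4 fires, +5 burnt)
Step 6: cell (5,5)='.' (+4 fires, +4 burnt)
Step 7: cell (5,5)='.' (+3 fires, +4 burnt)
Step 8: cell (5,5)='.' (+1 fires, +3 burnt)
Step 9: cell (5,5)='.' (+1 fires, +1 burnt)
Step 10: cell (5,5)='.' (+0 fires, +1 burnt)
  fire out at step 10

4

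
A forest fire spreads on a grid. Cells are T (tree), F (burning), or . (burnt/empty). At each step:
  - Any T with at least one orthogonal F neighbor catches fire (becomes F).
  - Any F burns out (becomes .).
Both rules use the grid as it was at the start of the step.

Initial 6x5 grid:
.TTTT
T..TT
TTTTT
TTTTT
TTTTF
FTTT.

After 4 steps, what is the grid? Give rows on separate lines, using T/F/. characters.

Step 1: 4 trees catch fire, 2 burn out
  .TTTT
  T..TT
  TTTTT
  TTTTF
  FTTF.
  .FTT.
Step 2: 7 trees catch fire, 4 burn out
  .TTTT
  T..TT
  TTTTF
  FTTF.
  .FF..
  ..FF.
Step 3: 5 trees catch fire, 7 burn out
  .TTTT
  T..TF
  FTTF.
  .FF..
  .....
  .....
Step 4: 5 trees catch fire, 5 burn out
  .TTTF
  F..F.
  .FF..
  .....
  .....
  .....

.TTTF
F..F.
.FF..
.....
.....
.....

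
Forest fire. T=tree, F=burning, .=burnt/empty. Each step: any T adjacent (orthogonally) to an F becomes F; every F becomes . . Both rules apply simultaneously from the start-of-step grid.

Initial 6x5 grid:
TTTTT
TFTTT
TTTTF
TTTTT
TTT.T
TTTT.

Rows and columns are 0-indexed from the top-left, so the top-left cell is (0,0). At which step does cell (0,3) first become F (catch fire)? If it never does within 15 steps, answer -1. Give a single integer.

Step 1: cell (0,3)='T' (+7 fires, +2 burnt)
Step 2: cell (0,3)='T' (+9 fires, +7 burnt)
Step 3: cell (0,3)='F' (+4 fires, +9 burnt)
  -> target ignites at step 3
Step 4: cell (0,3)='.' (+3 fires, +4 burnt)
Step 5: cell (0,3)='.' (+2 fires, +3 burnt)
Step 6: cell (0,3)='.' (+1 fires, +2 burnt)
Step 7: cell (0,3)='.' (+0 fires, +1 burnt)
  fire out at step 7

3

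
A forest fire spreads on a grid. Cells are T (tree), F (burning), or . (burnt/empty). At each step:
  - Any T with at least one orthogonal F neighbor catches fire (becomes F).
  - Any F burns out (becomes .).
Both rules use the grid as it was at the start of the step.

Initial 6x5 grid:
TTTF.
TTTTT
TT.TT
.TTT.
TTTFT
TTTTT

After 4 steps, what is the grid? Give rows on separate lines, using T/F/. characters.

Step 1: 6 trees catch fire, 2 burn out
  TTF..
  TTTFT
  TT.TT
  .TTF.
  TTF.F
  TTTFT
Step 2: 8 trees catch fire, 6 burn out
  TF...
  TTF.F
  TT.FT
  .TF..
  TF...
  TTF.F
Step 3: 6 trees catch fire, 8 burn out
  F....
  TF...
  TT..F
  .F...
  F....
  TF...
Step 4: 3 trees catch fire, 6 burn out
  .....
  F....
  TF...
  .....
  .....
  F....

.....
F....
TF...
.....
.....
F....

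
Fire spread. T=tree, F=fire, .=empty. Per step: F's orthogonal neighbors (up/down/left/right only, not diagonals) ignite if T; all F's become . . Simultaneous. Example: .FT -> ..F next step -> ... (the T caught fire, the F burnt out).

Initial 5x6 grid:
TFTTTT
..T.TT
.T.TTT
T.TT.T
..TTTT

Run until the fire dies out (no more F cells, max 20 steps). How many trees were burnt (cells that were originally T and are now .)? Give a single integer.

Answer: 18

Derivation:
Step 1: +2 fires, +1 burnt (F count now 2)
Step 2: +2 fires, +2 burnt (F count now 2)
Step 3: +1 fires, +2 burnt (F count now 1)
Step 4: +2 fires, +1 burnt (F count now 2)
Step 5: +2 fires, +2 burnt (F count now 2)
Step 6: +2 fires, +2 burnt (F count now 2)
Step 7: +2 fires, +2 burnt (F count now 2)
Step 8: +3 fires, +2 burnt (F count now 3)
Step 9: +2 fires, +3 burnt (F count now 2)
Step 10: +0 fires, +2 burnt (F count now 0)
Fire out after step 10
Initially T: 20, now '.': 28
Total burnt (originally-T cells now '.'): 18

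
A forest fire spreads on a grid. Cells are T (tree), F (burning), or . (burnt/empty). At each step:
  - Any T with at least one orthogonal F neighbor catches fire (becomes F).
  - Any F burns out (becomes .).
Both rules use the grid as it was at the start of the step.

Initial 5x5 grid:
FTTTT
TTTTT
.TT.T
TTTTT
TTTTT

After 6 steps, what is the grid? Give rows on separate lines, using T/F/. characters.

Step 1: 2 trees catch fire, 1 burn out
  .FTTT
  FTTTT
  .TT.T
  TTTTT
  TTTTT
Step 2: 2 trees catch fire, 2 burn out
  ..FTT
  .FTTT
  .TT.T
  TTTTT
  TTTTT
Step 3: 3 trees catch fire, 2 burn out
  ...FT
  ..FTT
  .FT.T
  TTTTT
  TTTTT
Step 4: 4 trees catch fire, 3 burn out
  ....F
  ...FT
  ..F.T
  TFTTT
  TTTTT
Step 5: 4 trees catch fire, 4 burn out
  .....
  ....F
  ....T
  F.FTT
  TFTTT
Step 6: 4 trees catch fire, 4 burn out
  .....
  .....
  ....F
  ...FT
  F.FTT

.....
.....
....F
...FT
F.FTT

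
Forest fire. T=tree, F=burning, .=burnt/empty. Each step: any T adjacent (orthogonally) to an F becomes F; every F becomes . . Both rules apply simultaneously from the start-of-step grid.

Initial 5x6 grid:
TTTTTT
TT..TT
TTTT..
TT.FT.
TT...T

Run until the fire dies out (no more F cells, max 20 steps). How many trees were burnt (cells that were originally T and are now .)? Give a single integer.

Step 1: +2 fires, +1 burnt (F count now 2)
Step 2: +1 fires, +2 burnt (F count now 1)
Step 3: +1 fires, +1 burnt (F count now 1)
Step 4: +3 fires, +1 burnt (F count now 3)
Step 5: +4 fires, +3 burnt (F count now 4)
Step 6: +3 fires, +4 burnt (F count now 3)
Step 7: +1 fires, +3 burnt (F count now 1)
Step 8: +1 fires, +1 burnt (F count now 1)
Step 9: +2 fires, +1 burnt (F count now 2)
Step 10: +1 fires, +2 burnt (F count now 1)
Step 11: +0 fires, +1 burnt (F count now 0)
Fire out after step 11
Initially T: 20, now '.': 29
Total burnt (originally-T cells now '.'): 19

Answer: 19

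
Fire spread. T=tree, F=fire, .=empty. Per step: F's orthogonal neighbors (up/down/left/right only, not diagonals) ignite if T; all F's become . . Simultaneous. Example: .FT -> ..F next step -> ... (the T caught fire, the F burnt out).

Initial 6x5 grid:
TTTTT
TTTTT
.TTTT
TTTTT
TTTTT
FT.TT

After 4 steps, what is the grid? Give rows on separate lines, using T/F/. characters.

Step 1: 2 trees catch fire, 1 burn out
  TTTTT
  TTTTT
  .TTTT
  TTTTT
  FTTTT
  .F.TT
Step 2: 2 trees catch fire, 2 burn out
  TTTTT
  TTTTT
  .TTTT
  FTTTT
  .FTTT
  ...TT
Step 3: 2 trees catch fire, 2 burn out
  TTTTT
  TTTTT
  .TTTT
  .FTTT
  ..FTT
  ...TT
Step 4: 3 trees catch fire, 2 burn out
  TTTTT
  TTTTT
  .FTTT
  ..FTT
  ...FT
  ...TT

TTTTT
TTTTT
.FTTT
..FTT
...FT
...TT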